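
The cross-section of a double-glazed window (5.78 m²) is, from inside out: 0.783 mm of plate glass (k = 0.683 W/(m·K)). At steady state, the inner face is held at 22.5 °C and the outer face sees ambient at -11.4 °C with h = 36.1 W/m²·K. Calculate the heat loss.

Q = 6790 W

Resistance network (inner→outer):
  R_plate glass = L/(kA) = 7.83×10^-4/(0.683·5.78) = 1.983×10^-4 K/W
  R_conv,out = 1/(hA) = 1/(36.1·5.78) = 0.004793 K/W
ΣR = 1.983×10^-4 + 0.004793 = 0.004991 K/W
Q = ΔT/ΣR = (22.5 °C − -11.4 °C)/0.004991 = 6790 W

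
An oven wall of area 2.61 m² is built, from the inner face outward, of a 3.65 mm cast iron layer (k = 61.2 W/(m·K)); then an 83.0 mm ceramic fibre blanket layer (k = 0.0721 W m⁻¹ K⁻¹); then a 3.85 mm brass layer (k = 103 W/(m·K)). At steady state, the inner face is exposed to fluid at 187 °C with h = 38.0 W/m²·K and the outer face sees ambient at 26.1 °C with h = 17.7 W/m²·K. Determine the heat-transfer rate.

Treat each layer as a resistance in series:
  R_conv,in = 1/(hA) = 1/(38.0·2.61) = 0.01008 K/W
  R_cast iron = L/(kA) = 0.00365/(61.2·2.61) = 2.285×10^-5 K/W
  R_ceramic fibre blanket = L/(kA) = 0.0830/(0.0721·2.61) = 0.4411 K/W
  R_brass = L/(kA) = 0.00385/(103·2.61) = 1.432×10^-5 K/W
  R_conv,out = 1/(hA) = 1/(17.7·2.61) = 0.02165 K/W
ΣR = 0.01008 + 2.285×10^-5 + 0.4411 + 1.432×10^-5 + 0.02165 = 0.4729 K/W
Q = ΔT/ΣR = (187 °C − 26.1 °C)/0.4729 = 340 W

Q = 340 W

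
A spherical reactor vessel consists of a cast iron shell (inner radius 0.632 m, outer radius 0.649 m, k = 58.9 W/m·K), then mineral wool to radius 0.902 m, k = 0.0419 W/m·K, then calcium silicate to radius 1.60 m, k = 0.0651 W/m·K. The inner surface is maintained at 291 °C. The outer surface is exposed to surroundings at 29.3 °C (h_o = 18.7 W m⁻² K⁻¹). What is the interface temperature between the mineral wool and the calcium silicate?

T = 139 °C

Resistance network (inner→outer):
  R_cast iron = (1/0.632 − 1/0.649)/(4πk) = 0.04145/(4π·58.9) = 5.600×10^-5 K/W
  R_mineral wool = (1/0.649 − 1/0.902)/(4πk) = 0.4322/(4π·0.0419) = 0.8208 K/W
  R_calcium silicate = (1/0.902 − 1/1.60)/(4πk) = 0.4836/(4π·0.0651) = 0.5912 K/W
  R_conv,out = 1/(4πr²h) = 1/(4π·1.60²·18.7) = 0.001662 K/W
ΣR = 5.600×10^-5 + 0.8208 + 0.5912 + 0.001662 = 1.414 K/W
Q = ΔT/ΣR = (291 °C − 29.3 °C)/1.414 = 185.1 W
From the inner boundary to the mineral wool/calcium silicate interface, ΣR_partial = 0.8209 K/W.
T_interface = T_in − Q·ΣR_partial = 291 °C − (185.1)(0.8209) = 139 °C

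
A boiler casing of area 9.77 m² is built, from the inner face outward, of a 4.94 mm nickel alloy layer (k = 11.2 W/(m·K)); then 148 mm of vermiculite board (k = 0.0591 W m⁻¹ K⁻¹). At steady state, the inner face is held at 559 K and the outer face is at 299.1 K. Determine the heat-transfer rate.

Q = 1010 W

Treat each layer as a resistance in series:
  R_nickel alloy = L/(kA) = 0.00494/(11.2·9.77) = 4.515×10^-5 K/W
  R_vermiculite board = L/(kA) = 0.148/(0.0591·9.77) = 0.2563 K/W
ΣR = 4.515×10^-5 + 0.2563 = 0.2563 K/W
Q = ΔT/ΣR = (559 K − 299.1 K)/0.2563 = 1010 W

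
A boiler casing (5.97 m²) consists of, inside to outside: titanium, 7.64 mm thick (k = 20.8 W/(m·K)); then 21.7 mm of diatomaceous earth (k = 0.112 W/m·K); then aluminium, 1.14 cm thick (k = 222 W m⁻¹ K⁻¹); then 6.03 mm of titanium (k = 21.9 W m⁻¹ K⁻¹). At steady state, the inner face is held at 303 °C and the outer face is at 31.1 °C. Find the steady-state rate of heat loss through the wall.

Treat each layer as a resistance in series:
  R_titanium = L/(kA) = 0.00764/(20.8·5.97) = 6.153×10^-5 K/W
  R_diatomaceous earth = L/(kA) = 0.0217/(0.112·5.97) = 0.03245 K/W
  R_aluminium = L/(kA) = 0.0114/(222·5.97) = 8.602×10^-6 K/W
  R_titanium = L/(kA) = 0.00603/(21.9·5.97) = 4.612×10^-5 K/W
ΣR = 6.153×10^-5 + 0.03245 + 8.602×10^-6 + 4.612×10^-5 = 0.03257 K/W
Q = ΔT/ΣR = (303 °C − 31.1 °C)/0.03257 = 8350 W

Q = 8350 W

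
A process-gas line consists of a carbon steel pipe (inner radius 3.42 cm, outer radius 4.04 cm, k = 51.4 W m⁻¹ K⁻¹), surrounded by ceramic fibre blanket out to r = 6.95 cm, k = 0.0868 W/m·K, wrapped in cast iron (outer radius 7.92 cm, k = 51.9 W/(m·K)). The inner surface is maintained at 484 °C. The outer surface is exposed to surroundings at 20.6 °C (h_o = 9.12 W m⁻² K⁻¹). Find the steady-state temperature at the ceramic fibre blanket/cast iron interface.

Resistance network (inner→outer):
  R'_carbon steel = ln(0.0404/0.0342)/(2πk) = 0.1666/(2π·51.4) = 5.159×10^-4 m·K/W
  R'_ceramic fibre blanket = ln(0.0695/0.0404)/(2πk) = 0.5425/(2π·0.0868) = 0.9947 m·K/W
  R'_cast iron = ln(0.0792/0.0695)/(2πk) = 0.1306/(2π·51.9) = 4.006×10^-4 m·K/W
  R'_conv,out = 1/(2πr h) = 1/(2π·0.0792·9.12) = 0.2203 m·K/W
ΣR = 5.159×10^-4 + 0.9947 + 4.006×10^-4 + 0.2203 = 1.216 m·K/W
Q' = ΔT/ΣR = (484 °C − 20.6 °C)/1.216 = 381.1 W/m
From the inner boundary to the ceramic fibre blanket/cast iron interface, ΣR_partial = 0.9952 m·K/W.
T_interface = T_in − Q'·ΣR_partial = 484 °C − (381.1)(0.9952) = 105 °C

T = 105 °C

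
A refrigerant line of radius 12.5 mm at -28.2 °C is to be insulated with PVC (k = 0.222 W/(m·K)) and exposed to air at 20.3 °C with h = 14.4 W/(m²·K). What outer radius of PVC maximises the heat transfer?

r_cr = 1.54 cm

For a cylinder, r_cr = k_ins/h = 0.222/14.4 = 0.0154 m = 1.54 cm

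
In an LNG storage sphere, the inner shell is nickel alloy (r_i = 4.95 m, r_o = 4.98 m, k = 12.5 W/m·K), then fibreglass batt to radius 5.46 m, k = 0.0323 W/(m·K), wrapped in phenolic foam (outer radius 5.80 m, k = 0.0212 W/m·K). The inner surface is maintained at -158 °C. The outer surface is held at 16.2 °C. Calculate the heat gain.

Treat each layer as a resistance in series:
  R_nickel alloy = (1/4.95 − 1/4.98)/(4πk) = 0.001217/(4π·12.5) = 7.748×10^-6 K/W
  R_fibreglass batt = (1/4.98 − 1/5.46)/(4πk) = 0.01765/(4π·0.0323) = 0.04349 K/W
  R_phenolic foam = (1/5.46 − 1/5.80)/(4πk) = 0.01074/(4π·0.0212) = 0.04030 K/W
ΣR = 7.748×10^-6 + 0.04349 + 0.04030 = 0.08380 K/W
Q = ΔT/ΣR = (-158 °C − 16.2 °C)/0.08380 = -2080 W
(Negative Q ⇒ heat flows inward; heat gain = 2080 W.)

Q = 2080 W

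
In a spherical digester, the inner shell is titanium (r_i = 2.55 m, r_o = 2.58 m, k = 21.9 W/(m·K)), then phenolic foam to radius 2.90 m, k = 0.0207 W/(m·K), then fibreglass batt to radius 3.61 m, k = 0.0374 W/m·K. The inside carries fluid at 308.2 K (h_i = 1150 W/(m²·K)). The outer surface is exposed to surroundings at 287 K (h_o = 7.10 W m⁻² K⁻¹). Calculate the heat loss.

Q = 68.5 W

Treat each layer as a resistance in series:
  R_conv,in = 1/(4πr²h) = 1/(4π·2.55²·1150) = 1.064×10^-5 K/W
  R_titanium = (1/2.55 − 1/2.58)/(4πk) = 0.004560/(4π·21.9) = 1.657×10^-5 K/W
  R_phenolic foam = (1/2.58 − 1/2.90)/(4πk) = 0.04277/(4π·0.0207) = 0.1644 K/W
  R_fibreglass batt = (1/2.90 − 1/3.61)/(4πk) = 0.06782/(4π·0.0374) = 0.1443 K/W
  R_conv,out = 1/(4πr²h) = 1/(4π·3.61²·7.10) = 8.600×10^-4 K/W
ΣR = 1.064×10^-5 + 1.657×10^-5 + 0.1644 + 0.1443 + 8.600×10^-4 = 0.3096 K/W
Q = ΔT/ΣR = (308.2 K − 287 K)/0.3096 = 68.5 W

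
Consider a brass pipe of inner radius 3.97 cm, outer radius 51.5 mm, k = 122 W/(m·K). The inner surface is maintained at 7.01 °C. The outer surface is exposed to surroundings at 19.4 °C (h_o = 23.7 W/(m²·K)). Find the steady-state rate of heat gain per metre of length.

Q' = 94.8 W/m

Resistance network (inner→outer):
  R'_brass = ln(0.0515/0.0397)/(2πk) = 0.2602/(2π·122) = 3.395×10^-4 m·K/W
  R'_conv,out = 1/(2πr h) = 1/(2π·0.0515·23.7) = 0.1304 m·K/W
ΣR = 3.395×10^-4 + 0.1304 = 0.1307 m·K/W
Q' = ΔT/ΣR = (7.01 °C − 19.4 °C)/0.1307 = -94.8 W/m
(Negative Q' ⇒ heat flows inward; heat gain = 94.8 W/m.)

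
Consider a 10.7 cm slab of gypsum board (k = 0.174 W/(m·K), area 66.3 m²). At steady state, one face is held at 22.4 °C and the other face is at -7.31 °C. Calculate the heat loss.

Q = 3200 W

Q = kA·ΔT/L = 0.174 × 66.3 × |22.4 °C − -7.31 °C| / 0.107 = 3200 W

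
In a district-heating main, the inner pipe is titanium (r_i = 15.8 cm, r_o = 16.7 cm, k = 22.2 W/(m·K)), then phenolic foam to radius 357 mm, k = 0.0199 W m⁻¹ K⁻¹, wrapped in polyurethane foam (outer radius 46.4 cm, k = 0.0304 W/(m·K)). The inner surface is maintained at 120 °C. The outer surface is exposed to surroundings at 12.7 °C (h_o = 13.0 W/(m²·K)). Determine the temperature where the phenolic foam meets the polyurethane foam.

T = 32.8 °C

Treat each layer as a resistance in series:
  R'_titanium = ln(0.167/0.158)/(2πk) = 0.05540/(2π·22.2) = 3.972×10^-4 m·K/W
  R'_phenolic foam = ln(0.357/0.167)/(2πk) = 0.7597/(2π·0.0199) = 6.076 m·K/W
  R'_polyurethane foam = ln(0.464/0.357)/(2πk) = 0.2621/(2π·0.0304) = 1.372 m·K/W
  R'_conv,out = 1/(2πr h) = 1/(2π·0.464·13.0) = 0.02639 m·K/W
ΣR = 3.972×10^-4 + 6.076 + 1.372 + 0.02639 = 7.475 m·K/W
Q' = ΔT/ΣR = (120 °C − 12.7 °C)/7.475 = 14.35 W/m
From the inner boundary to the phenolic foam/polyurethane foam interface, ΣR_partial = 6.076 m·K/W.
T_interface = T_in − Q'·ΣR_partial = 120 °C − (14.35)(6.076) = 32.8 °C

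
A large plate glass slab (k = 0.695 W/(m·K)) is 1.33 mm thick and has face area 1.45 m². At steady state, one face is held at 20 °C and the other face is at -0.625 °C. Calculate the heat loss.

Q = kA·ΔT/L = 0.695 × 1.45 × |20 °C − -0.625 °C| / 0.00133 = 15600 W

Q = 15.6 kW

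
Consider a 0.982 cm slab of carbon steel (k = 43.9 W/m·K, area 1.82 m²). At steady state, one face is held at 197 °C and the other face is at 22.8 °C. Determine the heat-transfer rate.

Q = kA·ΔT/L = 43.9 × 1.82 × |197 °C − 22.8 °C| / 0.00982 = 1.42×10^6 W

Q = 1420 kW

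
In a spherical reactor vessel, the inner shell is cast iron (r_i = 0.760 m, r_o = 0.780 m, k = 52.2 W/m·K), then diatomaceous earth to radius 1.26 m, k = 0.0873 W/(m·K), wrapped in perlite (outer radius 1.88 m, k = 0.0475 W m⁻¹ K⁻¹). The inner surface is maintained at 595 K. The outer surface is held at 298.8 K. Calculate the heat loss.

Q = 335 W

Treat each layer as a resistance in series:
  R_cast iron = (1/0.760 − 1/0.780)/(4πk) = 0.03374/(4π·52.2) = 5.143×10^-5 K/W
  R_diatomaceous earth = (1/0.780 − 1/1.26)/(4πk) = 0.4884/(4π·0.0873) = 0.4452 K/W
  R_perlite = (1/1.26 − 1/1.88)/(4πk) = 0.2617/(4π·0.0475) = 0.4385 K/W
ΣR = 5.143×10^-5 + 0.4452 + 0.4385 = 0.8838 K/W
Q = ΔT/ΣR = (595 K − 298.8 K)/0.8838 = 335 W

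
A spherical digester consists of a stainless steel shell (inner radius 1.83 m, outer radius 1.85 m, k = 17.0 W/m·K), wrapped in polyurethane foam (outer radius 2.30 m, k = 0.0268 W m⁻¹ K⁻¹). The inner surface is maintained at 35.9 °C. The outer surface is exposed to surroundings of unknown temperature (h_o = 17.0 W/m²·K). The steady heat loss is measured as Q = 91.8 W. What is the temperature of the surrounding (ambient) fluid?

T_out = 6.99 °C

Series resistances:
  R_stainless steel = (1/1.83 − 1/1.85)/(4πk) = 0.005908/(4π·17.0) = 2.765×10^-5 K/W
  R_polyurethane foam = (1/1.85 − 1/2.30)/(4πk) = 0.1058/(4π·0.0268) = 0.3140 K/W
  R_conv,out = 1/(4πr²h) = 1/(4π·2.30²·17.0) = 8.849×10^-4 K/W
ΣR = 0.3149 K/W
ΔT = Q·ΣR = 91.8 × 0.3149 = 28.91 K
Heat flows outward, so T_out = T_in − ΔT = 35.9 − 28.91 = 6.99 °C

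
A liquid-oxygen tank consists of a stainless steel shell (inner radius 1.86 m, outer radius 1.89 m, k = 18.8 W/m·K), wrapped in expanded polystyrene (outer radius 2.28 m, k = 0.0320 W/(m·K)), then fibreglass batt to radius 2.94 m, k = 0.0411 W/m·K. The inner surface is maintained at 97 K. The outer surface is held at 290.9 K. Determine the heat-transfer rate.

Q = 466 W

Series thermal resistances, inner to outer:
  R_stainless steel = (1/1.86 − 1/1.89)/(4πk) = 0.008534/(4π·18.8) = 3.612×10^-5 K/W
  R_expanded polystyrene = (1/1.89 − 1/2.28)/(4πk) = 0.09050/(4π·0.0320) = 0.2251 K/W
  R_fibreglass batt = (1/2.28 − 1/2.94)/(4πk) = 0.09846/(4π·0.0411) = 0.1906 K/W
ΣR = 3.612×10^-5 + 0.2251 + 0.1906 = 0.4157 K/W
Q = ΔT/ΣR = (97 K − 290.9 K)/0.4157 = -466 W
(Negative Q ⇒ heat flows inward; heat gain = 466 W.)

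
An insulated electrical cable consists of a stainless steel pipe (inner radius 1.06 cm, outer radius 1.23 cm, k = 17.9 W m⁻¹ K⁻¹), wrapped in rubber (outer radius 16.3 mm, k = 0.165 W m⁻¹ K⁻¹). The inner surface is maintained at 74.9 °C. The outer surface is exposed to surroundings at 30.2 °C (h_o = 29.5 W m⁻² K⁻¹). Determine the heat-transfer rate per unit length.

Q' = 74.0 W/m

Series thermal resistances, inner to outer:
  R'_stainless steel = ln(0.0123/0.0106)/(2πk) = 0.1487/(2π·17.9) = 0.001323 m·K/W
  R'_rubber = ln(0.0163/0.0123)/(2πk) = 0.2816/(2π·0.165) = 0.2716 m·K/W
  R'_conv,out = 1/(2πr h) = 1/(2π·0.0163·29.5) = 0.3310 m·K/W
ΣR = 0.001323 + 0.2716 + 0.3310 = 0.6039 m·K/W
Q' = ΔT/ΣR = (74.9 °C − 30.2 °C)/0.6039 = 74.0 W/m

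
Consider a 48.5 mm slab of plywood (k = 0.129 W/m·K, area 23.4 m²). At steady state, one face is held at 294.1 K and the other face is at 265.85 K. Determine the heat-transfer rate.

Q = 1760 W

Q = kA·ΔT/L = 0.129 × 23.4 × |294.1 K − 265.85 K| / 0.0485 = 1760 W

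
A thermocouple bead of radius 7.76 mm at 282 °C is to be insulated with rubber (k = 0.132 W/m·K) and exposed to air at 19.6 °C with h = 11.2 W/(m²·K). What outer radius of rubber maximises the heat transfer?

For a sphere, r_cr = 2k_ins/h = 2·0.132/11.2 = 0.0236 m = 2.36 cm

r_cr = 2.36 cm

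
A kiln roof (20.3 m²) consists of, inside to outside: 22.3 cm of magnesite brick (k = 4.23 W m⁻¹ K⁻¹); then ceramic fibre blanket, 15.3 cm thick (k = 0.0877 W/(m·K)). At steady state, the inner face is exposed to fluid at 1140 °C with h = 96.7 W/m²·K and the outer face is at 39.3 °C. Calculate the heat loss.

Q = 12.4 kW

Treat each layer as a resistance in series:
  R_conv,in = 1/(hA) = 1/(96.7·20.3) = 5.094×10^-4 K/W
  R_magnesite brick = L/(kA) = 0.223/(4.23·20.3) = 0.002597 K/W
  R_ceramic fibre blanket = L/(kA) = 0.153/(0.0877·20.3) = 0.08594 K/W
ΣR = 5.094×10^-4 + 0.002597 + 0.08594 = 0.08905 K/W
Q = ΔT/ΣR = (1140 °C − 39.3 °C)/0.08905 = 12400 W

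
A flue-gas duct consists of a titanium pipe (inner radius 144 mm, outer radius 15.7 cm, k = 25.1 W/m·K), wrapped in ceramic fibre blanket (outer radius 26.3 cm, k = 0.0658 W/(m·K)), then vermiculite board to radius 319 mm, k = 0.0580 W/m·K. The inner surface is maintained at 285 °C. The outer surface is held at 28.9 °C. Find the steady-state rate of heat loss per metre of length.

Q' = 144 W/m

Series thermal resistances, inner to outer:
  R'_titanium = ln(0.157/0.144)/(2πk) = 0.08643/(2π·25.1) = 5.481×10^-4 m·K/W
  R'_ceramic fibre blanket = ln(0.263/0.157)/(2πk) = 0.5159/(2π·0.0658) = 1.248 m·K/W
  R'_vermiculite board = ln(0.319/0.263)/(2πk) = 0.1930/(2π·0.0580) = 0.5297 m·K/W
ΣR = 5.481×10^-4 + 1.248 + 0.5297 = 1.778 m·K/W
Q' = ΔT/ΣR = (285 °C − 28.9 °C)/1.778 = 144 W/m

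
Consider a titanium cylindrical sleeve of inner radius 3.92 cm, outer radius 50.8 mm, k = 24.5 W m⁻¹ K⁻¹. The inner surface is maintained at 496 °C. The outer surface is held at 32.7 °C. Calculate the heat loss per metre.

Q' = 2.75×10^5 W/m

Q' = 2πk·ΔT/ln(r₂/r₁) = 2π × 24.5 × 463.3 / ln(0.0508/0.0392) = 2.75×10^5 W/m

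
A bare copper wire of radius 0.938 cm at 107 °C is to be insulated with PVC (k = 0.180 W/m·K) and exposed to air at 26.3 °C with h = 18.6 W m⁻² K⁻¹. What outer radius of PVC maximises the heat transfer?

For a cylinder, r_cr = k_ins/h = 0.180/18.6 = 0.00968 m = 0.968 cm

r_cr = 0.968 cm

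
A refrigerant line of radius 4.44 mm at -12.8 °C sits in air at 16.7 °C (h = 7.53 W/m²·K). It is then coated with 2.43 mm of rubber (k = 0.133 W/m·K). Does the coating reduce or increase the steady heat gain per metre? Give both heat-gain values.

increases: 6.20 → 8.20 W/m

Critical radius for a cylinder: r_cr = k/h = 0.0177 m = 1.77 cm.
Outer radius after coating: r₂ = 0.00444 + 0.00243 = 0.00687 m.
Since r₁ < r_cr and r₂ ≤ r_cr, the coating moves toward the maximum at r_cr — heat gain rises.
Bare: R = 1/(2πr₁h) = 4.760 m·K/W; Q = 29.5/4.760 = 6.20 W/m.
Coated: R = R_cond + R_conv = 3.599 m·K/W; Q = 29.5/3.599 = 8.20 W/m.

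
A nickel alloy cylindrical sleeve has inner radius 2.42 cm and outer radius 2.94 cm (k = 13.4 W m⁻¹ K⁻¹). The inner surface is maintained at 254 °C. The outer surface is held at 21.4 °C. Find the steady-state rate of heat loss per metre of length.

Q' = 2πk·ΔT/ln(r₂/r₁) = 2π × 13.4 × 232.6 / ln(0.0294/0.0242) = 1.01×10^5 W/m

Q' = 101 kW/m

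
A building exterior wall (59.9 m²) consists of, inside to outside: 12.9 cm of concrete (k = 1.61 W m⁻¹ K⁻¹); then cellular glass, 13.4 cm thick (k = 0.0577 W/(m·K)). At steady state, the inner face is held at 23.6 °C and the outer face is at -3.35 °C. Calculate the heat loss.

Q = 672 W

Series thermal resistances, inner to outer:
  R_concrete = L/(kA) = 0.129/(1.61·59.9) = 0.001338 K/W
  R_cellular glass = L/(kA) = 0.134/(0.0577·59.9) = 0.03877 K/W
ΣR = 0.001338 + 0.03877 = 0.04011 K/W
Q = ΔT/ΣR = (23.6 °C − -3.35 °C)/0.04011 = 672 W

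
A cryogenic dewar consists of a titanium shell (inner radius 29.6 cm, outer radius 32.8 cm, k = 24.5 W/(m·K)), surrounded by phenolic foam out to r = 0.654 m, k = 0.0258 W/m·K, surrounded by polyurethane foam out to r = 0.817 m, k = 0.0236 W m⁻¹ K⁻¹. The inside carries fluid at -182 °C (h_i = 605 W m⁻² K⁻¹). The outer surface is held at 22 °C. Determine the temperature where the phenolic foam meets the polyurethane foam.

T = -14.7 °C

Resistance network (inner→outer):
  R_conv,in = 1/(4πr²h) = 1/(4π·0.296²·605) = 0.001501 K/W
  R_titanium = (1/0.296 − 1/0.328)/(4πk) = 0.3296/(4π·24.5) = 0.001071 K/W
  R_phenolic foam = (1/0.328 − 1/0.654)/(4πk) = 1.520/(4π·0.0258) = 4.687 K/W
  R_polyurethane foam = (1/0.654 − 1/0.817)/(4πk) = 0.3051/(4π·0.0236) = 1.029 K/W
ΣR = 0.001501 + 0.001071 + 4.687 + 1.029 = 5.719 K/W
Q = ΔT/ΣR = (-182 °C − 22 °C)/5.719 = -35.67 W
From the inner boundary to the phenolic foam/polyurethane foam interface, ΣR_partial = 4.690 K/W.
T_interface = T_in − Q·ΣR_partial = -182 °C − (-35.67)(4.690) = -14.7 °C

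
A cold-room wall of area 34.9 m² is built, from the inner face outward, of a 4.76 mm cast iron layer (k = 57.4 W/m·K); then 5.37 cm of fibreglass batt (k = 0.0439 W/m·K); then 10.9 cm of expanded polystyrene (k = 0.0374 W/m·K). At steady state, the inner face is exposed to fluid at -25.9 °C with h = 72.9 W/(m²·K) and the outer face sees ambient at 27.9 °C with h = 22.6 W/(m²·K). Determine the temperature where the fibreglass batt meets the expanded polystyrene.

Treat each layer as a resistance in series:
  R_conv,in = 1/(hA) = 1/(72.9·34.9) = 3.930×10^-4 K/W
  R_cast iron = L/(kA) = 0.00476/(57.4·34.9) = 2.376×10^-6 K/W
  R_fibreglass batt = L/(kA) = 0.0537/(0.0439·34.9) = 0.03505 K/W
  R_expanded polystyrene = L/(kA) = 0.109/(0.0374·34.9) = 0.08351 K/W
  R_conv,out = 1/(hA) = 1/(22.6·34.9) = 0.001268 K/W
ΣR = 3.930×10^-4 + 2.376×10^-6 + 0.03505 + 0.08351 + 0.001268 = 0.1202 K/W
Q = ΔT/ΣR = (-25.9 °C − 27.9 °C)/0.1202 = -447.6 W
From the inner boundary to the fibreglass batt/expanded polystyrene interface, ΣR_partial = 0.03545 K/W.
T_interface = T_in − Q·ΣR_partial = -25.9 °C − (-447.6)(0.03545) = -10.0 °C

T = -10.0 °C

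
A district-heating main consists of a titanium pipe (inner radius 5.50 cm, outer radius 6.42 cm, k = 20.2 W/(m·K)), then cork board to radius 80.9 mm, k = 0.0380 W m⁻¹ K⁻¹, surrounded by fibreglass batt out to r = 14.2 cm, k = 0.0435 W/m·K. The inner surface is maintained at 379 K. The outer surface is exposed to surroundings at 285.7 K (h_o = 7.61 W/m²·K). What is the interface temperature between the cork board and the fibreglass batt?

T = 350.5 K

Resistance network (inner→outer):
  R'_titanium = ln(0.0642/0.0550)/(2πk) = 0.1547/(2π·20.2) = 0.001219 m·K/W
  R'_cork board = ln(0.0809/0.0642)/(2πk) = 0.2312/(2π·0.0380) = 0.9684 m·K/W
  R'_fibreglass batt = ln(0.142/0.0809)/(2πk) = 0.5626/(2π·0.0435) = 2.058 m·K/W
  R'_conv,out = 1/(2πr h) = 1/(2π·0.142·7.61) = 0.1473 m·K/W
ΣR = 0.001219 + 0.9684 + 2.058 + 0.1473 = 3.175 m·K/W
Q' = ΔT/ΣR = (379 K − 285.7 K)/3.175 = 29.39 W/m
From the inner boundary to the cork board/fibreglass batt interface, ΣR_partial = 0.9696 m·K/W.
T_interface = T_in − Q'·ΣR_partial = 379 K − (29.39)(0.9696) = 350.5 K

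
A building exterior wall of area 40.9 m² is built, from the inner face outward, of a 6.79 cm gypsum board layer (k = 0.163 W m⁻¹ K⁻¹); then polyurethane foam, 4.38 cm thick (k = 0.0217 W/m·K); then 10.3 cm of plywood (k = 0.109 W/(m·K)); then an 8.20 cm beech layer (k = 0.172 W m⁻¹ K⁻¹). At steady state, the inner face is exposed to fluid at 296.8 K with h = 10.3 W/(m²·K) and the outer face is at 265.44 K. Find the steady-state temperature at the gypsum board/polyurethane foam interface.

Resistance network (inner→outer):
  R_conv,in = 1/(hA) = 1/(10.3·40.9) = 0.002374 K/W
  R_gypsum board = L/(kA) = 0.0679/(0.163·40.9) = 0.01018 K/W
  R_polyurethane foam = L/(kA) = 0.0438/(0.0217·40.9) = 0.04935 K/W
  R_plywood = L/(kA) = 0.103/(0.109·40.9) = 0.02310 K/W
  R_beech = L/(kA) = 0.0820/(0.172·40.9) = 0.01166 K/W
ΣR = 0.002374 + 0.01018 + 0.04935 + 0.02310 + 0.01166 = 0.09666 K/W
Q = ΔT/ΣR = (296.8 K − 265.44 K)/0.09666 = 324.4 W
From the inner boundary to the gypsum board/polyurethane foam interface, ΣR_partial = 0.01255 K/W.
T_interface = T_in − Q·ΣR_partial = 296.8 K − (324.4)(0.01255) = 292.7 K

T = 292.7 K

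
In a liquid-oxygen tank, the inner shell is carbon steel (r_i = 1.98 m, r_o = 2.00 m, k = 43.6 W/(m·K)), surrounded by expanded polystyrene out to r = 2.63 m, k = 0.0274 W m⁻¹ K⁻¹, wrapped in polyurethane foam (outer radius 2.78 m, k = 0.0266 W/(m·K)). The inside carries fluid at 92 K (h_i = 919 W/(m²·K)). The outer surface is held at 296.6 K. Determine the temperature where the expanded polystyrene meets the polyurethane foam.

T = 265.9 K

Treat each layer as a resistance in series:
  R_conv,in = 1/(4πr²h) = 1/(4π·1.98²·919) = 2.209×10^-5 K/W
  R_carbon steel = (1/1.98 − 1/2.00)/(4πk) = 0.005051/(4π·43.6) = 9.218×10^-6 K/W
  R_expanded polystyrene = (1/2.00 − 1/2.63)/(4πk) = 0.1198/(4π·0.0274) = 0.3479 K/W
  R_polyurethane foam = (1/2.63 − 1/2.78)/(4πk) = 0.02052/(4π·0.0266) = 0.06138 K/W
ΣR = 2.209×10^-5 + 9.218×10^-6 + 0.3479 + 0.06138 = 0.4093 K/W
Q = ΔT/ΣR = (92 K − 296.6 K)/0.4093 = -499.9 W
From the inner boundary to the expanded polystyrene/polyurethane foam interface, ΣR_partial = 0.3479 K/W.
T_interface = T_in − Q·ΣR_partial = 92 K − (-499.9)(0.3479) = 265.9 K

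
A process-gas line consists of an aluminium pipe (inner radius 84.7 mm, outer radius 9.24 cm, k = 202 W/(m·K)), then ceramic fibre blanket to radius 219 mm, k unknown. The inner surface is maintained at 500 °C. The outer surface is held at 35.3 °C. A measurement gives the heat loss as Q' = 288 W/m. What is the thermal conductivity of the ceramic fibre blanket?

k = 0.0851 W/m·K

ΣR = ΔT/Q' = |500 − 35.3|/288 = 1.614 m·K/W
Known resistances:
  R'_aluminium = ln(0.0924/0.0847)/(2πk) = 0.08701/(2π·202) = 6.856×10^-5 m·K/W
R_ceramic fibre blanket = ΣR − ΣR_known = 1.614 − 6.856×10^-5 = 1.614 m·K/W
ln(r₂/r₁)/(2πk) = 1.614 ⇒ k = 0.8629/(2π·1.614) = 0.0851 W/m·K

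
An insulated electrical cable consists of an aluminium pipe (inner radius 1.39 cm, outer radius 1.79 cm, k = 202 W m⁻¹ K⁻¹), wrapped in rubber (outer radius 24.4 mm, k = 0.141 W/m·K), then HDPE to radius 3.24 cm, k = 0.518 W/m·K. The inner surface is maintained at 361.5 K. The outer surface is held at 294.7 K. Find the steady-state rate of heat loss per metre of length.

Series thermal resistances, inner to outer:
  R'_aluminium = ln(0.0179/0.0139)/(2πk) = 0.2529/(2π·202) = 1.993×10^-4 m·K/W
  R'_rubber = ln(0.0244/0.0179)/(2πk) = 0.3098/(2π·0.141) = 0.3497 m·K/W
  R'_HDPE = ln(0.0324/0.0244)/(2πk) = 0.2836/(2π·0.518) = 0.08713 m·K/W
ΣR = 1.993×10^-4 + 0.3497 + 0.08713 = 0.4370 m·K/W
Q' = ΔT/ΣR = (361.5 K − 294.7 K)/0.4370 = 153 W/m

Q' = 153 W/m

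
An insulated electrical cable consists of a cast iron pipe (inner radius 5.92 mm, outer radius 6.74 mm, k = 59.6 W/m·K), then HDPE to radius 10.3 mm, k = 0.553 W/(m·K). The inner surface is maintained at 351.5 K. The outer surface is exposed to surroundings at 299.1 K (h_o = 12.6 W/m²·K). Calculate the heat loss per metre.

Q' = 38.9 W/m

Treat each layer as a resistance in series:
  R'_cast iron = ln(0.00674/0.00592)/(2πk) = 0.1297/(2π·59.6) = 3.464×10^-4 m·K/W
  R'_HDPE = ln(0.0103/0.00674)/(2πk) = 0.4241/(2π·0.553) = 0.1221 m·K/W
  R'_conv,out = 1/(2πr h) = 1/(2π·0.0103·12.6) = 1.226 m·K/W
ΣR = 3.464×10^-4 + 0.1221 + 1.226 = 1.348 m·K/W
Q' = ΔT/ΣR = (351.5 K − 299.1 K)/1.348 = 38.9 W/m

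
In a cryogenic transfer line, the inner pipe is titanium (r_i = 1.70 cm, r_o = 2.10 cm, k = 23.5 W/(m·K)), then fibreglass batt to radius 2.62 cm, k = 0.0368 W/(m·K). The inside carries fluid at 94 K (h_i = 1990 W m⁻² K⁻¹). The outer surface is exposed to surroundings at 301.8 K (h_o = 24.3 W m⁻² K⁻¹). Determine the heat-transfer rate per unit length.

Resistance network (inner→outer):
  R'_conv,in = 1/(2πr h) = 1/(2π·0.0170·1990) = 0.004705 m·K/W
  R'_titanium = ln(0.0210/0.0170)/(2πk) = 0.2113/(2π·23.5) = 0.001431 m·K/W
  R'_fibreglass batt = ln(0.0262/0.0210)/(2πk) = 0.2212/(2π·0.0368) = 0.9568 m·K/W
  R'_conv,out = 1/(2πr h) = 1/(2π·0.0262·24.3) = 0.2500 m·K/W
ΣR = 0.004705 + 0.001431 + 0.9568 + 0.2500 = 1.213 m·K/W
Q' = ΔT/ΣR = (94 K − 301.8 K)/1.213 = -171 W/m
(Negative Q' ⇒ heat flows inward; heat gain = 171 W/m.)

Q' = 171 W/m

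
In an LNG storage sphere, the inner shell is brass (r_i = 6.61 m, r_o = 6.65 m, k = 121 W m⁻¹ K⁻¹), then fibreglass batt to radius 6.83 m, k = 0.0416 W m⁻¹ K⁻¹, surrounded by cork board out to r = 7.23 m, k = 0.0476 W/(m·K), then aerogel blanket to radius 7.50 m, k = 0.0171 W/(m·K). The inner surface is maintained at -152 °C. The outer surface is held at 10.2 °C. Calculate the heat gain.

Q = 3.66 kW

Resistance network (inner→outer):
  R_brass = (1/6.61 − 1/6.65)/(4πk) = 9.100×10^-4/(4π·121) = 5.985×10^-7 K/W
  R_fibreglass batt = (1/6.65 − 1/6.83)/(4πk) = 0.003963/(4π·0.0416) = 0.007581 K/W
  R_cork board = (1/6.83 − 1/7.23)/(4πk) = 0.008100/(4π·0.0476) = 0.01354 K/W
  R_aerogel blanket = (1/7.23 − 1/7.50)/(4πk) = 0.004979/(4π·0.0171) = 0.02317 K/W
ΣR = 5.985×10^-7 + 0.007581 + 0.01354 + 0.02317 = 0.04429 K/W
Q = ΔT/ΣR = (-152 °C − 10.2 °C)/0.04429 = -3660 W
(Negative Q ⇒ heat flows inward; heat gain = 3660 W.)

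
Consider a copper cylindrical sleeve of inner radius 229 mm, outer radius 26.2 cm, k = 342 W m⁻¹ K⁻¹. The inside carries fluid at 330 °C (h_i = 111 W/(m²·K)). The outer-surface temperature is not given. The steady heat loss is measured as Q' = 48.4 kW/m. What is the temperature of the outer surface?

T_out = 23.9 °C

Series resistances:
  R'_conv,in = 1/(2πr h) = 1/(2π·0.229·111) = 0.006261 m·K/W
  R'_copper = ln(0.262/0.229)/(2πk) = 0.1346/(2π·342) = 6.265×10^-5 m·K/W
ΣR = 0.006324 m·K/W
ΔT = Q'·ΣR = 48400 × 0.006324 = 306.1 K
Heat flows outward, so T_out = T_in − ΔT = 330 − 306.1 = 23.9 °C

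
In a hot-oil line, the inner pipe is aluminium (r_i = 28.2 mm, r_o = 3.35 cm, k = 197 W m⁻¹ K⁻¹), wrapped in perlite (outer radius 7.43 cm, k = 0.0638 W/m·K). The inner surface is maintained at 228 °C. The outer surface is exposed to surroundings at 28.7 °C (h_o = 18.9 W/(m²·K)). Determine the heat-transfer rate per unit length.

Q' = 94.9 W/m

Resistance network (inner→outer):
  R'_aluminium = ln(0.0335/0.0282)/(2πk) = 0.1722/(2π·197) = 1.391×10^-4 m·K/W
  R'_perlite = ln(0.0743/0.0335)/(2πk) = 0.7966/(2π·0.0638) = 1.987 m·K/W
  R'_conv,out = 1/(2πr h) = 1/(2π·0.0743·18.9) = 0.1133 m·K/W
ΣR = 1.391×10^-4 + 1.987 + 0.1133 = 2.100 m·K/W
Q' = ΔT/ΣR = (228 °C − 28.7 °C)/2.100 = 94.9 W/m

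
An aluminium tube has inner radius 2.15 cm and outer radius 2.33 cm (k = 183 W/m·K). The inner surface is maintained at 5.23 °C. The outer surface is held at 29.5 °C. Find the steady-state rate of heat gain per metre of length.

Q' = 2πk·ΔT/ln(r₂/r₁) = 2π × 183 × 24.27 / ln(0.0233/0.0215) = 3.47×10^5 W/m

Q' = 347 kW/m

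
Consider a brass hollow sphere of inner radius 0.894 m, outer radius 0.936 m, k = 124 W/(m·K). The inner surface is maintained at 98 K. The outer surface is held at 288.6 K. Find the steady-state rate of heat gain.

Q = 5920 kW

Q = 4πk·ΔT/(1/r₁ − 1/r₂) = 4π × 124 × 190.6 / (1/0.894 − 1/0.936) = 5.92×10^6 W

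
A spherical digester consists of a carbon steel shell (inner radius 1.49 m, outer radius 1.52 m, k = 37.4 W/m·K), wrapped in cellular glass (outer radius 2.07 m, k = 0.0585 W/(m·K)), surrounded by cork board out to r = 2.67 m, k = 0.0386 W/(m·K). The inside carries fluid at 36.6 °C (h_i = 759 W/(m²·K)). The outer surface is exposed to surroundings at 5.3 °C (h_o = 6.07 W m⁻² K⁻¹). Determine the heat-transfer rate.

Resistance network (inner→outer):
  R_conv,in = 1/(4πr²h) = 1/(4π·1.49²·759) = 4.723×10^-5 K/W
  R_carbon steel = (1/1.49 − 1/1.52)/(4πk) = 0.01325/(4π·37.4) = 2.818×10^-5 K/W
  R_cellular glass = (1/1.52 − 1/2.07)/(4πk) = 0.1748/(4π·0.0585) = 0.2378 K/W
  R_cork board = (1/2.07 − 1/2.67)/(4πk) = 0.1086/(4π·0.0386) = 0.2238 K/W
  R_conv,out = 1/(4πr²h) = 1/(4π·2.67²·6.07) = 0.001839 K/W
ΣR = 4.723×10^-5 + 2.818×10^-5 + 0.2378 + 0.2238 + 0.001839 = 0.4635 K/W
Q = ΔT/ΣR = (36.6 °C − 5.3 °C)/0.4635 = 67.5 W

Q = 67.5 W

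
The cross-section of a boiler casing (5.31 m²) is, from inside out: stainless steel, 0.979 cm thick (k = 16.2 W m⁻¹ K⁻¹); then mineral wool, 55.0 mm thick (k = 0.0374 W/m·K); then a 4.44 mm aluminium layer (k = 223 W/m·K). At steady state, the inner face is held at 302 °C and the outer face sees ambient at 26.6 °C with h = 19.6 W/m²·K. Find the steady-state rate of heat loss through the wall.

Resistance network (inner→outer):
  R_stainless steel = L/(kA) = 0.00979/(16.2·5.31) = 1.138×10^-4 K/W
  R_mineral wool = L/(kA) = 0.0550/(0.0374·5.31) = 0.2769 K/W
  R_aluminium = L/(kA) = 0.00444/(223·5.31) = 3.750×10^-6 K/W
  R_conv,out = 1/(hA) = 1/(19.6·5.31) = 0.009608 K/W
ΣR = 1.138×10^-4 + 0.2769 + 3.750×10^-6 + 0.009608 = 0.2866 K/W
Q = ΔT/ΣR = (302 °C − 26.6 °C)/0.2866 = 961 W

Q = 961 W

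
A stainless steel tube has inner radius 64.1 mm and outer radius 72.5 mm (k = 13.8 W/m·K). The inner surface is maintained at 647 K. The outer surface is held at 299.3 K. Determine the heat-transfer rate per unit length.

Q' = 2.45×10^5 W/m

Q' = 2πk·ΔT/ln(r₂/r₁) = 2π × 13.8 × 347.7 / ln(0.0725/0.0641) = 2.45×10^5 W/m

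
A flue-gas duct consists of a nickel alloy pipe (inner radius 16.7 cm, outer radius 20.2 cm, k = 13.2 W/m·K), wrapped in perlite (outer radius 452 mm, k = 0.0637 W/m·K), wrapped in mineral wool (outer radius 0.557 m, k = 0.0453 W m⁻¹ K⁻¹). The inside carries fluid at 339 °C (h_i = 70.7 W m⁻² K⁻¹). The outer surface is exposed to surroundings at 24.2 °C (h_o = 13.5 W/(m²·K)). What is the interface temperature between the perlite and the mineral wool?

T = 110 °C

Treat each layer as a resistance in series:
  R'_conv,in = 1/(2πr h) = 1/(2π·0.167·70.7) = 0.01348 m·K/W
  R'_nickel alloy = ln(0.202/0.167)/(2πk) = 0.1903/(2π·13.2) = 0.002294 m·K/W
  R'_perlite = ln(0.452/0.202)/(2πk) = 0.8054/(2π·0.0637) = 2.012 m·K/W
  R'_mineral wool = ln(0.557/0.452)/(2πk) = 0.2089/(2π·0.0453) = 0.7339 m·K/W
  R'_conv,out = 1/(2πr h) = 1/(2π·0.557·13.5) = 0.02117 m·K/W
ΣR = 0.01348 + 0.002294 + 2.012 + 0.7339 + 0.02117 = 2.783 m·K/W
Q' = ΔT/ΣR = (339 °C − 24.2 °C)/2.783 = 113.1 W/m
From the inner boundary to the perlite/mineral wool interface, ΣR_partial = 2.028 m·K/W.
T_interface = T_in − Q'·ΣR_partial = 339 °C − (113.1)(2.028) = 110 °C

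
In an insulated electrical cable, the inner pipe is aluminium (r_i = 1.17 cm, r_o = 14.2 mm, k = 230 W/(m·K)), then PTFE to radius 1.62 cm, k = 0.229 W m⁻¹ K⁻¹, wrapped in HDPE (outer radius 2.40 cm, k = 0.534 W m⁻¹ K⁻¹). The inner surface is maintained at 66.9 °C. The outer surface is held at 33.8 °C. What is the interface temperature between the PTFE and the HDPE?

T = 52.4 °C

Resistance network (inner→outer):
  R'_aluminium = ln(0.0142/0.0117)/(2πk) = 0.1937/(2π·230) = 1.340×10^-4 m·K/W
  R'_PTFE = ln(0.0162/0.0142)/(2πk) = 0.1318/(2π·0.229) = 0.09158 m·K/W
  R'_HDPE = ln(0.0240/0.0162)/(2πk) = 0.3930/(2π·0.534) = 0.1171 m·K/W
ΣR = 1.340×10^-4 + 0.09158 + 0.1171 = 0.2088 m·K/W
Q' = ΔT/ΣR = (66.9 °C − 33.8 °C)/0.2088 = 158.5 W/m
From the inner boundary to the PTFE/HDPE interface, ΣR_partial = 0.09171 m·K/W.
T_interface = T_in − Q'·ΣR_partial = 66.9 °C − (158.5)(0.09171) = 52.4 °C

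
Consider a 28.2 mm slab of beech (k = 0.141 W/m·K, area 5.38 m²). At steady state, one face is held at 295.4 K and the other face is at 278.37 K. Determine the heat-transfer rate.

Q = 458 W

Q = kA·ΔT/L = 0.141 × 5.38 × |295.4 K − 278.37 K| / 0.0282 = 458 W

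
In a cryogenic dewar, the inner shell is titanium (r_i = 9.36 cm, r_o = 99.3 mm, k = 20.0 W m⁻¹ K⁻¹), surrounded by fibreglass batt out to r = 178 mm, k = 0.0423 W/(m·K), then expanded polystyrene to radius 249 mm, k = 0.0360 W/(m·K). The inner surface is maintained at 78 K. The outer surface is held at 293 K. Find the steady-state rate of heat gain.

Treat each layer as a resistance in series:
  R_titanium = (1/0.0936 − 1/0.0993)/(4πk) = 0.6133/(4π·20.0) = 0.002440 K/W
  R_fibreglass batt = (1/0.0993 − 1/0.178)/(4πk) = 4.453/(4π·0.0423) = 8.376 K/W
  R_expanded polystyrene = (1/0.178 − 1/0.249)/(4πk) = 1.602/(4π·0.0360) = 3.541 K/W
ΣR = 0.002440 + 8.376 + 3.541 = 11.92 K/W
Q = ΔT/ΣR = (78 K − 293 K)/11.92 = -18.0 W
(Negative Q ⇒ heat flows inward; heat gain = 18.0 W.)

Q = 18.0 W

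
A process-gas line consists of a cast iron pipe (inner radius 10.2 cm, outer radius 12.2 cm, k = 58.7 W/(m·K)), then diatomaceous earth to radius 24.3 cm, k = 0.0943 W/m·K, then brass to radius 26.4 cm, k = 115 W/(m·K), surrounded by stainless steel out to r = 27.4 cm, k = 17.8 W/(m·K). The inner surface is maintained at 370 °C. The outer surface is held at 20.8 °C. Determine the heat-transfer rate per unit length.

Resistance network (inner→outer):
  R'_cast iron = ln(0.122/0.102)/(2πk) = 0.1790/(2π·58.7) = 4.855×10^-4 m·K/W
  R'_diatomaceous earth = ln(0.243/0.122)/(2πk) = 0.6890/(2π·0.0943) = 1.163 m·K/W
  R'_brass = ln(0.264/0.243)/(2πk) = 0.08289/(2π·115) = 1.147×10^-4 m·K/W
  R'_stainless steel = ln(0.274/0.264)/(2πk) = 0.03718/(2π·17.8) = 3.324×10^-4 m·K/W
ΣR = 4.855×10^-4 + 1.163 + 1.147×10^-4 + 3.324×10^-4 = 1.164 m·K/W
Q' = ΔT/ΣR = (370 °C − 20.8 °C)/1.164 = 300 W/m

Q' = 300 W/m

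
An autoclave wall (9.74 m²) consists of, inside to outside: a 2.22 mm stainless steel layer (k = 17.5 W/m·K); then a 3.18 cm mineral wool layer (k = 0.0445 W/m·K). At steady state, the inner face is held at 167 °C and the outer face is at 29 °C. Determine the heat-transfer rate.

Resistance network (inner→outer):
  R_stainless steel = L/(kA) = 0.00222/(17.5·9.74) = 1.302×10^-5 K/W
  R_mineral wool = L/(kA) = 0.0318/(0.0445·9.74) = 0.07337 K/W
ΣR = 1.302×10^-5 + 0.07337 = 0.07338 K/W
Q = ΔT/ΣR = (167 °C − 29 °C)/0.07338 = 1880 W

Q = 1880 W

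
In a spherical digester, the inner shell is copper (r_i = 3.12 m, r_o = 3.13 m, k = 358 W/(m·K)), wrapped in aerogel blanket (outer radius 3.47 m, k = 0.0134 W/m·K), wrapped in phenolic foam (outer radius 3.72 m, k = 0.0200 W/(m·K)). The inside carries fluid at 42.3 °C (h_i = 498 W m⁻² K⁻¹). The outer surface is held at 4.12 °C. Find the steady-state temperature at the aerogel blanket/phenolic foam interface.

Resistance network (inner→outer):
  R_conv,in = 1/(4πr²h) = 1/(4π·3.12²·498) = 1.642×10^-5 K/W
  R_copper = (1/3.12 − 1/3.13)/(4πk) = 0.001024/(4π·358) = 2.276×10^-7 K/W
  R_aerogel blanket = (1/3.13 − 1/3.47)/(4πk) = 0.03130/(4π·0.0134) = 0.1859 K/W
  R_phenolic foam = (1/3.47 − 1/3.72)/(4πk) = 0.01937/(4π·0.0200) = 0.07706 K/W
ΣR = 1.642×10^-5 + 2.276×10^-7 + 0.1859 + 0.07706 = 0.2630 K/W
Q = ΔT/ΣR = (42.3 °C − 4.12 °C)/0.2630 = 145.2 W
From the inner boundary to the aerogel blanket/phenolic foam interface, ΣR_partial = 0.1859 K/W.
T_interface = T_in − Q·ΣR_partial = 42.3 °C − (145.2)(0.1859) = 15.3 °C

T = 15.3 °C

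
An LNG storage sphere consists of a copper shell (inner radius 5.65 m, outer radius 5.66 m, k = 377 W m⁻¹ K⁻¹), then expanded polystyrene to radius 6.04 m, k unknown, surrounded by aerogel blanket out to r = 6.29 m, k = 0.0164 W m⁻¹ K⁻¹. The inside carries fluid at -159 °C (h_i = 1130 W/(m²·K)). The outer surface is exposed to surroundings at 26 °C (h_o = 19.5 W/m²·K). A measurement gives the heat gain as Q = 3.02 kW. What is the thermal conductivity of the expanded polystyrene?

k = 0.0303 W/m·K

ΣR = ΔT/Q = |-159 − 26|/3020 = 0.06126 K/W
Known resistances:
  R_conv,in = 1/(4πr²h) = 1/(4π·5.65²·1130) = 2.206×10^-6 K/W
  R_copper = (1/5.65 − 1/5.66)/(4πk) = 3.127×10^-4/(4π·377) = 6.601×10^-8 K/W
  R_aerogel blanket = (1/6.04 − 1/6.29)/(4πk) = 0.006580/(4π·0.0164) = 0.03193 K/W
  R_conv,out = 1/(4πr²h) = 1/(4π·6.29²·19.5) = 1.031×10^-4 K/W
R_expanded polystyrene = ΣR − ΣR_known = 0.06126 − 0.03204 = 0.02922 K/W
(1/r₁−1/r₂)/(4πk) = 0.02922 ⇒ k = 0.01112/(4π·0.02922) = 0.0303 W/m·K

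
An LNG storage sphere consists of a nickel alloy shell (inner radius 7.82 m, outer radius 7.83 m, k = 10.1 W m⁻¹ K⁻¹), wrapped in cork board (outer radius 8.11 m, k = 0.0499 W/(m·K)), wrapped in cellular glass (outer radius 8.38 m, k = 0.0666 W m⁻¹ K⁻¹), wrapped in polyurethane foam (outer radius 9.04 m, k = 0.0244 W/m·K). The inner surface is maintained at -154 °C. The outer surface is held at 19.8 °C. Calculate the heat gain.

Q = 4320 W

Treat each layer as a resistance in series:
  R_nickel alloy = (1/7.82 − 1/7.83)/(4πk) = 1.633×10^-4/(4π·10.1) = 1.287×10^-6 K/W
  R_cork board = (1/7.83 − 1/8.11)/(4πk) = 0.004409/(4π·0.0499) = 0.007032 K/W
  R_cellular glass = (1/8.11 − 1/8.38)/(4πk) = 0.003973/(4π·0.0666) = 0.004747 K/W
  R_polyurethane foam = (1/8.38 − 1/9.04)/(4πk) = 0.008712/(4π·0.0244) = 0.02841 K/W
ΣR = 1.287×10^-6 + 0.007032 + 0.004747 + 0.02841 = 0.04019 K/W
Q = ΔT/ΣR = (-154 °C − 19.8 °C)/0.04019 = -4320 W
(Negative Q ⇒ heat flows inward; heat gain = 4320 W.)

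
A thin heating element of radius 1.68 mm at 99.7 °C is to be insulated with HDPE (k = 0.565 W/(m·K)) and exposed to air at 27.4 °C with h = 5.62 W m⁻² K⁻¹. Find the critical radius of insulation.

For a cylinder, r_cr = k_ins/h = 0.565/5.62 = 0.101 m = 10.1 cm

r_cr = 10.1 cm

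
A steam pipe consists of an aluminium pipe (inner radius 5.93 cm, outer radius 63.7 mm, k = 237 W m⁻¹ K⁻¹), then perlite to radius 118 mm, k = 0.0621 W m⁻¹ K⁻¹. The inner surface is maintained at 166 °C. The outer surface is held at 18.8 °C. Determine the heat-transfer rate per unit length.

Treat each layer as a resistance in series:
  R'_aluminium = ln(0.0637/0.0593)/(2πk) = 0.07158/(2π·237) = 4.807×10^-5 m·K/W
  R'_perlite = ln(0.118/0.0637)/(2πk) = 0.6165/(2π·0.0621) = 1.580 m·K/W
ΣR = 4.807×10^-5 + 1.580 = 1.580 m·K/W
Q' = ΔT/ΣR = (166 °C − 18.8 °C)/1.580 = 93.2 W/m

Q' = 93.2 W/m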